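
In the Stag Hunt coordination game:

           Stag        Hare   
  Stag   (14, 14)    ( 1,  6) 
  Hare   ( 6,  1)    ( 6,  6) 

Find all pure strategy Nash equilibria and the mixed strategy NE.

Pure NE: (Stag, Stag) and (Hare, Hare); Mixed NE: p = 0.3846, q = 0.3846

Work:
Check pure NE:
(Stag, Stag): (14, 14) - no unilateral deviation beneficial
(Hare, Hare): (6, 6) - no unilateral deviation beneficial
Mixed NE: P1 plays Stag with p = 0.3846, P2 plays Stag with q = 0.3846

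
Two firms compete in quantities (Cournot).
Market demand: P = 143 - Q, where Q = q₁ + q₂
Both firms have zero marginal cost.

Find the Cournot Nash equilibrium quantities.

q₁* = q₂* = 47.67; P* = 47.67

Work:
Profit: π_i = P·q_i = (a - q_i - q_j)·q_i
FOC: ∂π_i/∂q_i = a - 2q_i - q_j = 0
Reaction function: q_i = (143 - q_j)/2
Symmetry: q* = 143/3 = 47.67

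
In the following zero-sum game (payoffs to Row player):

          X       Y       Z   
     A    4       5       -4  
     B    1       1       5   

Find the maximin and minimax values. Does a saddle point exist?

Maximin = 1, Minimax = 4, Saddle: False

Work:
Row minimums: [-4, 1] → maximin = 1
Column maximums: [4, 5, 5] → minimax = 4
No saddle point (maximin ≠ minimax). Mixed strategy needed.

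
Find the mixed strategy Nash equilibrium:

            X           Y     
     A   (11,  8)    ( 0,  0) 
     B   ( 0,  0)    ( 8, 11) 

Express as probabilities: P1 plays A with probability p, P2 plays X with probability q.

p = 0.5789, q = 0.4211

Work:
Find probabilities that make opponent indifferent:
P2 chooses q to make P1 indifferent between A and B
P1 chooses p to make P2 indifferent between X and Y
Mixed NE: P1 plays (A: 0.5789, B: 0.4211), P2 plays (X: 0.4211, Y: 0.5789)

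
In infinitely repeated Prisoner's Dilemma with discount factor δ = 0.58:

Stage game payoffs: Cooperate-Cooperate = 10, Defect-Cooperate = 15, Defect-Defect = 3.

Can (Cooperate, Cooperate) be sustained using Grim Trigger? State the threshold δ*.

δ* = 0.4167; since δ = 0.58 ≥ 0.4167, cooperation can be sustained

Work:
For Grim Trigger:
Cooperate forever: 10/(1-δ)
Defect then punished: 15 + 3·δ/(1-δ)
Need: 10/(1-δ) ≥ 15 + 3·δ/(1-δ)
Solving: δ ≥ (T-R)/(T-P) = (15-10)/(15-3) = 0.4167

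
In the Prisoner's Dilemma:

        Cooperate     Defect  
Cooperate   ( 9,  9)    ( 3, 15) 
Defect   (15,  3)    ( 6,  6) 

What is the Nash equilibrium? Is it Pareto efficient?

(Defect, Defect) is NE; not Pareto efficient

Work:
Defect dominates Cooperate for both players:
If P2 cooperates: Defect (15) > Cooperate (9)
If P2 defects: Defect (6) > Cooperate (3)
NE: (Defect, Defect) with payoff (6, 6)
But (Cooperate, Cooperate) = (9, 9) Pareto dominates (6, 6)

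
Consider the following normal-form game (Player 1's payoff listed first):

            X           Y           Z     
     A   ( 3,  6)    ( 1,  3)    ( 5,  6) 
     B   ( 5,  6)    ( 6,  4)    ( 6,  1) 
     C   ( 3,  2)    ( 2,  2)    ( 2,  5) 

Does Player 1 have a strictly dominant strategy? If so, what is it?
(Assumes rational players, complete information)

Yes, Player 1's strictly dominant strategy is B

Work:
A strategy strictly dominates another if it gives a strictly higher payoff against every opponent action. Compare each pair of P1's strategies column-by-column:
  A vs B: [3 vs 5, 1 vs 6, 5 vs 6] → A does not strictly dominate B (column X: 3 ≤ 5)
  A vs C: [3 vs 3, 1 vs 2, 5 vs 2] → A does not strictly dominate C (column X: 3 ≤ 3)
  B vs A: [5 vs 3, 6 vs 1, 6 vs 5] → B strictly dominates A
  B vs C: [5 vs 3, 6 vs 2, 6 vs 2] → B strictly dominates C
  C vs A: [3 vs 3, 2 vs 1, 2 vs 5] → C does not strictly dominate A (column X: 3 ≤ 3)
  C vs B: [3 vs 5, 2 vs 6, 2 vs 6] → C does not strictly dominate B (column X: 3 ≤ 5)
B strictly dominates every other strategy → strictly dominant.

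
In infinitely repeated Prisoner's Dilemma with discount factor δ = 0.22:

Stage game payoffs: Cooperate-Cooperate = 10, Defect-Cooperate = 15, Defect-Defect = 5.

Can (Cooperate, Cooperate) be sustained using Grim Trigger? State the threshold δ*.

δ* = 0.5; since δ = 0.22 < 0.5, cooperation cannot be sustained

Work:
For Grim Trigger:
Cooperate forever: 10/(1-δ)
Defect then punished: 15 + 5·δ/(1-δ)
Need: 10/(1-δ) ≥ 15 + 5·δ/(1-δ)
Solving: δ ≥ (T-R)/(T-P) = (15-10)/(15-5) = 0.5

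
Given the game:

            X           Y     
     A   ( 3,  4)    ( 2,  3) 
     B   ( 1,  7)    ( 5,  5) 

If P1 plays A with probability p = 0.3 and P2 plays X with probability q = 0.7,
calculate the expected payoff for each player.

E[P1] = 2.35, E[P2] = 5.59

Work:
E[P1] = p·q·π₁(A,X) + p·(1-q)·π₁(A,Y) + (1-p)·q·π₁(B,X) + (1-p)·(1-q)·π₁(B,Y)
= 0.3·0.7·3 + 0.3·0.3·2 + 0.7·0.7·1 + 0.7·0.3·5
= 2.35

E[P2] = 5.59 (similar calculation)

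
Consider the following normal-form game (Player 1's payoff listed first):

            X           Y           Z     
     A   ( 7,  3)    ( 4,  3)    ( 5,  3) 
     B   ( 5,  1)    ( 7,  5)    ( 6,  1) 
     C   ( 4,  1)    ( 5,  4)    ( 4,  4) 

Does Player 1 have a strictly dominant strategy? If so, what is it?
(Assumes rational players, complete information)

No strictly dominant strategy exists for Player 1

Work:
A strategy strictly dominates another if it gives a strictly higher payoff against every opponent action. Compare each pair of P1's strategies column-by-column:
  A vs B: [7 vs 5, 4 vs 7, 5 vs 6] → A does not strictly dominate B (column Y: 4 ≤ 7)
  A vs C: [7 vs 4, 4 vs 5, 5 vs 4] → A does not strictly dominate C (column Y: 4 ≤ 5)
  B vs A: [5 vs 7, 7 vs 4, 6 vs 5] → B does not strictly dominate A (column X: 5 ≤ 7)
  B vs C: [5 vs 4, 7 vs 5, 6 vs 4] → B strictly dominates C
  C vs A: [4 vs 7, 5 vs 4, 4 vs 5] → C does not strictly dominate A (column X: 4 ≤ 7)
  C vs B: [4 vs 5, 5 vs 7, 4 vs 6] → C does not strictly dominate B (column X: 4 ≤ 5)
No single strategy strictly dominates all others → no strictly dominant strategy.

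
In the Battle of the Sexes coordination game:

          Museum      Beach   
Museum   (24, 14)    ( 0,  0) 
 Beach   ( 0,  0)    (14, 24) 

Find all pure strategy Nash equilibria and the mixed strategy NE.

Pure NE: (Museum, Museum) and (Beach, Beach); Mixed NE: p = 0.6316, q = 0.3684

Work:
Check pure NE:
(Museum, Museum): (24, 14) - no unilateral deviation beneficial
(Beach, Beach): (14, 24) - no unilateral deviation beneficial
Mixed NE: P1 plays Museum with p = 0.6316, P2 plays Museum with q = 0.3684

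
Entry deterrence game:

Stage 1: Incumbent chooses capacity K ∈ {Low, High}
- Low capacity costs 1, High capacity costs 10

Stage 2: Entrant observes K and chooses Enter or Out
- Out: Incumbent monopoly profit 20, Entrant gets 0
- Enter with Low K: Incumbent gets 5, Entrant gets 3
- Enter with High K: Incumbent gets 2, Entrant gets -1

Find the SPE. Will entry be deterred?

SPE: (High, Enter|Low, Out|High); Entry deterred. Incumbent net profit = 10

Work:
After Low K: Entrant enters (3 > 0)
After High K: Entrant stays out (-1 < 0)
Incumbent: Low → 5−1=4, High → 20−10=10
Incumbent chooses High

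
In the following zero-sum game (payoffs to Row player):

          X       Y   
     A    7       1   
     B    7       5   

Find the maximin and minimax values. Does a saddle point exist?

Maximin = 5, Minimax = 5, Saddle: True

Work:
Row minimums: [1, 5] → maximin = 5
Column maximums: [7, 5] → minimax = 5
Saddle point exists! Game value = 5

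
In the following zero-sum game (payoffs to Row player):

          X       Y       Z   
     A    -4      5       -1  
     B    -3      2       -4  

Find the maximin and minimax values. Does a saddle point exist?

Maximin = -4, Minimax = -3, Saddle: False

Work:
Row minimums: [-4, -4] → maximin = -4
Column maximums: [-3, 5, -1] → minimax = -3
No saddle point (maximin ≠ minimax). Mixed strategy needed.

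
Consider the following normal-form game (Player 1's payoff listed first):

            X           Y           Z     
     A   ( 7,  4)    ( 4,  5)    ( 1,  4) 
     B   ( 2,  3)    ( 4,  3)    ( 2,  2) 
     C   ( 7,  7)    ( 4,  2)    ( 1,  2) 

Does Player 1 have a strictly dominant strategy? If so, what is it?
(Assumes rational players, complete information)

No strictly dominant strategy exists for Player 1

Work:
A strategy strictly dominates another if it gives a strictly higher payoff against every opponent action. Compare each pair of P1's strategies column-by-column:
  A vs B: [7 vs 2, 4 vs 4, 1 vs 2] → A does not strictly dominate B (column Y: 4 ≤ 4)
  A vs C: [7 vs 7, 4 vs 4, 1 vs 1] → A does not strictly dominate C (column X: 7 ≤ 7)
  B vs A: [2 vs 7, 4 vs 4, 2 vs 1] → B does not strictly dominate A (column X: 2 ≤ 7)
  B vs C: [2 vs 7, 4 vs 4, 2 vs 1] → B does not strictly dominate C (column X: 2 ≤ 7)
  C vs A: [7 vs 7, 4 vs 4, 1 vs 1] → C does not strictly dominate A (column X: 7 ≤ 7)
  C vs B: [7 vs 2, 4 vs 4, 1 vs 2] → C does not strictly dominate B (column Y: 4 ≤ 4)
No single strategy strictly dominates all others → no strictly dominant strategy.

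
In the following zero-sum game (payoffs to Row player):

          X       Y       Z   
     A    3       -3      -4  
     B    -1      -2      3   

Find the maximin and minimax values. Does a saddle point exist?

Maximin = -2, Minimax = -2, Saddle: True

Work:
Row minimums: [-4, -2] → maximin = -2
Column maximums: [3, -2, 3] → minimax = -2
Saddle point exists! Game value = -2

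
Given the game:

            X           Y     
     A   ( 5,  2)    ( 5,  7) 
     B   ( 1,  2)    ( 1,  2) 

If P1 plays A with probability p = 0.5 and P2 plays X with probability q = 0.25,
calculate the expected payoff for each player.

E[P1] = 3.0, E[P2] = 3.875

Work:
E[P1] = p·q·π₁(A,X) + p·(1-q)·π₁(A,Y) + (1-p)·q·π₁(B,X) + (1-p)·(1-q)·π₁(B,Y)
= 0.5·0.25·5 + 0.5·0.75·5 + 0.5·0.25·1 + 0.5·0.75·1
= 3.0

E[P2] = 3.875 (similar calculation)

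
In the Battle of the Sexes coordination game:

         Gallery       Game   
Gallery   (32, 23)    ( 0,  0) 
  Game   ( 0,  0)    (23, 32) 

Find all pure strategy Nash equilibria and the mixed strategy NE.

Pure NE: (Gallery, Gallery) and (Game, Game); Mixed NE: p = 0.5818, q = 0.4182

Work:
Check pure NE:
(Gallery, Gallery): (32, 23) - no unilateral deviation beneficial
(Game, Game): (23, 32) - no unilateral deviation beneficial
Mixed NE: P1 plays Gallery with p = 0.5818, P2 plays Gallery with q = 0.4182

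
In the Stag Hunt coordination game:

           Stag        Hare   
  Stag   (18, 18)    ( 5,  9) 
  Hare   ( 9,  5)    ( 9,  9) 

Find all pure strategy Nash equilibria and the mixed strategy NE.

Pure NE: (Stag, Stag) and (Hare, Hare); Mixed NE: p = 0.3077, q = 0.3077

Work:
Check pure NE:
(Stag, Stag): (18, 18) - no unilateral deviation beneficial
(Hare, Hare): (9, 9) - no unilateral deviation beneficial
Mixed NE: P1 plays Stag with p = 0.3077, P2 plays Stag with q = 0.3077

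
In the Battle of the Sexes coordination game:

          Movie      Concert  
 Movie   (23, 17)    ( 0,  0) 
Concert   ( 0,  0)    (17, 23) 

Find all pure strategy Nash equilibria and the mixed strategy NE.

Pure NE: (Movie, Movie) and (Concert, Concert); Mixed NE: p = 0.575, q = 0.425

Work:
Check pure NE:
(Movie, Movie): (23, 17) - no unilateral deviation beneficial
(Concert, Concert): (17, 23) - no unilateral deviation beneficial
Mixed NE: P1 plays Movie with p = 0.575, P2 plays Movie with q = 0.425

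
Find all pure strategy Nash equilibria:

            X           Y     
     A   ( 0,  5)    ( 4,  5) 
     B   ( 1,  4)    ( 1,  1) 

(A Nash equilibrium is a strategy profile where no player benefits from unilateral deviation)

Nash equilibrium: (A, Y), (B, X)

Work:
Best responses:
  P1 vs X: payoffs [0, 1] → best response B (payoff 1)
  P1 vs Y: payoffs [4, 1] → best response A (payoff 4)
  P2 vs A: payoffs [5, 5] → best response X/Y (payoff 5)
  P2 vs B: payoffs [4, 1] → best response X (payoff 4)
Mutual best responses: (A,Y), (B,X) → Nash equilibria.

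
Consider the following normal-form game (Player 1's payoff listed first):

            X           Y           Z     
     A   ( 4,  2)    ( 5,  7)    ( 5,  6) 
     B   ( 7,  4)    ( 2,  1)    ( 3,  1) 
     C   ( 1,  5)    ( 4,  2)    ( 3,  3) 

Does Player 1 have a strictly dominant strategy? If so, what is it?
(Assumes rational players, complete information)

No strictly dominant strategy exists for Player 1

Work:
A strategy strictly dominates another if it gives a strictly higher payoff against every opponent action. Compare each pair of P1's strategies column-by-column:
  A vs B: [4 vs 7, 5 vs 2, 5 vs 3] → A does not strictly dominate B (column X: 4 ≤ 7)
  A vs C: [4 vs 1, 5 vs 4, 5 vs 3] → A strictly dominates C
  B vs A: [7 vs 4, 2 vs 5, 3 vs 5] → B does not strictly dominate A (column Y: 2 ≤ 5)
  B vs C: [7 vs 1, 2 vs 4, 3 vs 3] → B does not strictly dominate C (column Y: 2 ≤ 4)
  C vs A: [1 vs 4, 4 vs 5, 3 vs 5] → C does not strictly dominate A (column X: 1 ≤ 4)
  C vs B: [1 vs 7, 4 vs 2, 3 vs 3] → C does not strictly dominate B (column X: 1 ≤ 7)
No single strategy strictly dominates all others → no strictly dominant strategy.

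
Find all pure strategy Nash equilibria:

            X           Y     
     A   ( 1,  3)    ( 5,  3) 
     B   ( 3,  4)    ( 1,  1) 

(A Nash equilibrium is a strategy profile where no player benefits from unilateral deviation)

Nash equilibrium: (A, Y), (B, X)

Work:
Best responses:
  P1 vs X: payoffs [1, 3] → best response B (payoff 3)
  P1 vs Y: payoffs [5, 1] → best response A (payoff 5)
  P2 vs A: payoffs [3, 3] → best response X/Y (payoff 3)
  P2 vs B: payoffs [4, 1] → best response X (payoff 4)
Mutual best responses: (A,Y), (B,X) → Nash equilibria.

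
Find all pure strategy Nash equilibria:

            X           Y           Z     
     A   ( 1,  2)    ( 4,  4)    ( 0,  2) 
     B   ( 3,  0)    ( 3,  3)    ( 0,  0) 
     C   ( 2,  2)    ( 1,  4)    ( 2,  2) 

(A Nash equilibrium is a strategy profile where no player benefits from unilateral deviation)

Nash equilibrium: (A, Y)

Work:
Best responses:
  P1 vs X: payoffs [1, 3, 2] → best response B (payoff 3)
  P1 vs Y: payoffs [4, 3, 1] → best response A (payoff 4)
  P1 vs Z: payoffs [0, 0, 2] → best response C (payoff 2)
  P2 vs A: payoffs [2, 4, 2] → best response Y (payoff 4)
  P2 vs B: payoffs [0, 3, 0] → best response Y (payoff 3)
  P2 vs C: payoffs [2, 4, 2] → best response Y (payoff 4)
Mutual best responses: (A,Y) → Nash equilibria.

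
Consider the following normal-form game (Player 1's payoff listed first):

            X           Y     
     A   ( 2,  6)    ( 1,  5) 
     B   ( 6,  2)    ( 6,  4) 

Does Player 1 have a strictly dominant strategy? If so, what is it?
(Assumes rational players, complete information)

Yes, Player 1's strictly dominant strategy is B

Work:
A strategy strictly dominates another if it gives a strictly higher payoff against every opponent action. Compare each pair of P1's strategies column-by-column:
  A vs B: [2 vs 6, 1 vs 6] → A does not strictly dominate B (column X: 2 ≤ 6)
  B vs A: [6 vs 2, 6 vs 1] → B strictly dominates A
B strictly dominates every other strategy → strictly dominant.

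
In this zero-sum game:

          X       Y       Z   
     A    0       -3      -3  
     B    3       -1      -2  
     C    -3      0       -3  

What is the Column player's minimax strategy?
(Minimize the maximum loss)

Column should play Z, value = -2

Work:
Column player minimizes Row's maximum payoff:
Column X: max payoff to Row = 3
Column Y: max payoff to Row = 0
Column Z: max payoff to Row = -2
Minimum is -2, achieved by column Z.
Minimax strategy: Z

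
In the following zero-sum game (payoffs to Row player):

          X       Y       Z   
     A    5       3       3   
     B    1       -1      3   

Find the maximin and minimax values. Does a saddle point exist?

Maximin = 3, Minimax = 3, Saddle: True

Work:
Row minimums: [3, -1] → maximin = 3
Column maximums: [5, 3, 3] → minimax = 3
Saddle point exists! Game value = 3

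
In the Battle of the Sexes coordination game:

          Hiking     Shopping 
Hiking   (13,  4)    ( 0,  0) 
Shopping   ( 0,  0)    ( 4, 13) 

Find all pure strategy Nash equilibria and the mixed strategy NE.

Pure NE: (Hiking, Hiking) and (Shopping, Shopping); Mixed NE: p = 0.7647, q = 0.2353

Work:
Check pure NE:
(Hiking, Hiking): (13, 4) - no unilateral deviation beneficial
(Shopping, Shopping): (4, 13) - no unilateral deviation beneficial
Mixed NE: P1 plays Hiking with p = 0.7647, P2 plays Hiking with q = 0.2353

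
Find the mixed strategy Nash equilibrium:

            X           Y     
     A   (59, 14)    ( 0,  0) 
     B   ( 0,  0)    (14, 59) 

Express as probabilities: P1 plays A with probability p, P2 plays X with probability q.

p = 0.8082, q = 0.1918

Work:
Find probabilities that make opponent indifferent:
P2 chooses q to make P1 indifferent between A and B
P1 chooses p to make P2 indifferent between X and Y
Mixed NE: P1 plays (A: 0.8082, B: 0.1918), P2 plays (X: 0.1918, Y: 0.8082)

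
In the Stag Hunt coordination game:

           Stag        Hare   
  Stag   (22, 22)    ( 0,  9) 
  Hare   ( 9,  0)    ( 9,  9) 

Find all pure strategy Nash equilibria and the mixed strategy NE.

Pure NE: (Stag, Stag) and (Hare, Hare); Mixed NE: p = 0.4091, q = 0.4091

Work:
Check pure NE:
(Stag, Stag): (22, 22) - no unilateral deviation beneficial
(Hare, Hare): (9, 9) - no unilateral deviation beneficial
Mixed NE: P1 plays Stag with p = 0.4091, P2 plays Stag with q = 0.4091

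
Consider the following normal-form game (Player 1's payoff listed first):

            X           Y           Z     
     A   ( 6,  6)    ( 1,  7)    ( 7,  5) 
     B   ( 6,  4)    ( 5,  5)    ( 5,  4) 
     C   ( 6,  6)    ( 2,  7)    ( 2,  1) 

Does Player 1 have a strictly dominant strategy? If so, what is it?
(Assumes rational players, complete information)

No strictly dominant strategy exists for Player 1

Work:
A strategy strictly dominates another if it gives a strictly higher payoff against every opponent action. Compare each pair of P1's strategies column-by-column:
  A vs B: [6 vs 6, 1 vs 5, 7 vs 5] → A does not strictly dominate B (column X: 6 ≤ 6)
  A vs C: [6 vs 6, 1 vs 2, 7 vs 2] → A does not strictly dominate C (column X: 6 ≤ 6)
  B vs A: [6 vs 6, 5 vs 1, 5 vs 7] → B does not strictly dominate A (column X: 6 ≤ 6)
  B vs C: [6 vs 6, 5 vs 2, 5 vs 2] → B does not strictly dominate C (column X: 6 ≤ 6)
  C vs A: [6 vs 6, 2 vs 1, 2 vs 7] → C does not strictly dominate A (column X: 6 ≤ 6)
  C vs B: [6 vs 6, 2 vs 5, 2 vs 5] → C does not strictly dominate B (column X: 6 ≤ 6)
No single strategy strictly dominates all others → no strictly dominant strategy.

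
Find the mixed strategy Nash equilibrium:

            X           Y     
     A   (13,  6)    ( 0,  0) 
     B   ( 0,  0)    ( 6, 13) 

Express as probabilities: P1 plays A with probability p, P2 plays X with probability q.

p = 0.6842, q = 0.3158

Work:
Find probabilities that make opponent indifferent:
P2 chooses q to make P1 indifferent between A and B
P1 chooses p to make P2 indifferent between X and Y
Mixed NE: P1 plays (A: 0.6842, B: 0.3158), P2 plays (X: 0.3158, Y: 0.6842)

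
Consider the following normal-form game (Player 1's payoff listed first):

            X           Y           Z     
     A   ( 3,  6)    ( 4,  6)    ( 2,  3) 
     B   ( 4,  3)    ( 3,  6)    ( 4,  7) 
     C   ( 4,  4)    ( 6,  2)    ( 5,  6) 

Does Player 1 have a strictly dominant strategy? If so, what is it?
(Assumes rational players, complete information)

No strictly dominant strategy exists for Player 1

Work:
A strategy strictly dominates another if it gives a strictly higher payoff against every opponent action. Compare each pair of P1's strategies column-by-column:
  A vs B: [3 vs 4, 4 vs 3, 2 vs 4] → A does not strictly dominate B (column X: 3 ≤ 4)
  A vs C: [3 vs 4, 4 vs 6, 2 vs 5] → A does not strictly dominate C (column X: 3 ≤ 4)
  B vs A: [4 vs 3, 3 vs 4, 4 vs 2] → B does not strictly dominate A (column Y: 3 ≤ 4)
  B vs C: [4 vs 4, 3 vs 6, 4 vs 5] → B does not strictly dominate C (column X: 4 ≤ 4)
  C vs A: [4 vs 3, 6 vs 4, 5 vs 2] → C strictly dominates A
  C vs B: [4 vs 4, 6 vs 3, 5 vs 4] → C does not strictly dominate B (column X: 4 ≤ 4)
No single strategy strictly dominates all others → no strictly dominant strategy.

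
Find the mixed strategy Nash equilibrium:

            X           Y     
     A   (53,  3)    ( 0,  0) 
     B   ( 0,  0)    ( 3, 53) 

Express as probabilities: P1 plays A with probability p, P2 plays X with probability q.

p = 0.9464, q = 0.0536

Work:
Find probabilities that make opponent indifferent:
P2 chooses q to make P1 indifferent between A and B
P1 chooses p to make P2 indifferent between X and Y
Mixed NE: P1 plays (A: 0.9464, B: 0.0536), P2 plays (X: 0.0536, Y: 0.9464)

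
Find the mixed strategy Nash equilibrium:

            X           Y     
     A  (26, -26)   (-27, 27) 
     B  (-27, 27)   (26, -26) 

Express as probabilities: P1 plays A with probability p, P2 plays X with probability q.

p = 0.5, q = 0.5

Work:
Find probabilities that make opponent indifferent:
P2 chooses q to make P1 indifferent between A and B
P1 chooses p to make P2 indifferent between X and Y
Mixed NE: P1 plays (A: 0.5, B: 0.5), P2 plays (X: 0.5, Y: 0.5)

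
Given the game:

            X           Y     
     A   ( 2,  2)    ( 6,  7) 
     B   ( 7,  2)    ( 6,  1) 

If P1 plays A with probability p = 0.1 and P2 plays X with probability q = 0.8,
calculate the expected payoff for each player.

E[P1] = 6.4, E[P2] = 1.92

Work:
E[P1] = p·q·π₁(A,X) + p·(1-q)·π₁(A,Y) + (1-p)·q·π₁(B,X) + (1-p)·(1-q)·π₁(B,Y)
= 0.1·0.8·2 + 0.1·0.2·6 + 0.9·0.8·7 + 0.9·0.2·6
= 6.4

E[P2] = 1.92 (similar calculation)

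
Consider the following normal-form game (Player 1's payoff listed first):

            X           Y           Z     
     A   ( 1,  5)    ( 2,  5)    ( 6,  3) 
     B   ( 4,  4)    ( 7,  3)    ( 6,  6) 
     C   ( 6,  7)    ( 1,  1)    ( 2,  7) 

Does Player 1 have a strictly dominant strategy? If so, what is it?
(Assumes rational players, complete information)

No strictly dominant strategy exists for Player 1

Work:
A strategy strictly dominates another if it gives a strictly higher payoff against every opponent action. Compare each pair of P1's strategies column-by-column:
  A vs B: [1 vs 4, 2 vs 7, 6 vs 6] → A does not strictly dominate B (column X: 1 ≤ 4)
  A vs C: [1 vs 6, 2 vs 1, 6 vs 2] → A does not strictly dominate C (column X: 1 ≤ 6)
  B vs A: [4 vs 1, 7 vs 2, 6 vs 6] → B does not strictly dominate A (column Z: 6 ≤ 6)
  B vs C: [4 vs 6, 7 vs 1, 6 vs 2] → B does not strictly dominate C (column X: 4 ≤ 6)
  C vs A: [6 vs 1, 1 vs 2, 2 vs 6] → C does not strictly dominate A (column Y: 1 ≤ 2)
  C vs B: [6 vs 4, 1 vs 7, 2 vs 6] → C does not strictly dominate B (column Y: 1 ≤ 7)
No single strategy strictly dominates all others → no strictly dominant strategy.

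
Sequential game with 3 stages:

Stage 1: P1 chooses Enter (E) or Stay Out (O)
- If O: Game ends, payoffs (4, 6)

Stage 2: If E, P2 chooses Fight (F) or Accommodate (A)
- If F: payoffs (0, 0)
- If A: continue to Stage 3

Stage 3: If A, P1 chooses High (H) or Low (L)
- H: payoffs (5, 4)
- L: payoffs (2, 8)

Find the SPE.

SPE: (E, A, H); Outcome (5, 4)

Work:
Stage 3: P1 chooses H (5 vs 2)
Stage 2: P2: F->0, A->4 (anticipating H). Choose A
Stage 1: P1: O->4, E->5 (anticipating A, H). Choose E
SPE path: E -> A -> H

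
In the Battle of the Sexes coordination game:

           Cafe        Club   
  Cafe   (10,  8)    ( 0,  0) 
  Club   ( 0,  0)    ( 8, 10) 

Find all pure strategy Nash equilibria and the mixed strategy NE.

Pure NE: (Cafe, Cafe) and (Club, Club); Mixed NE: p = 0.5556, q = 0.4444

Work:
Check pure NE:
(Cafe, Cafe): (10, 8) - no unilateral deviation beneficial
(Club, Club): (8, 10) - no unilateral deviation beneficial
Mixed NE: P1 plays Cafe with p = 0.5556, P2 plays Cafe with q = 0.4444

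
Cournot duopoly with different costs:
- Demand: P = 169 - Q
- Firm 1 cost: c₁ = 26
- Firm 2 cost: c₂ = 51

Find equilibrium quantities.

q₁* = 56.0, q₂* = 31.0

Work:
Reaction: q₁ = (169 - 26 - q₂)/2
Reaction: q₂ = (169 - 51 - q₁)/2
Solve simultaneously:
q₁* = (169 - 2×26 + 51)/3 = 56.0
q₂* = (169 - 2×51 + 26)/3 = 31.0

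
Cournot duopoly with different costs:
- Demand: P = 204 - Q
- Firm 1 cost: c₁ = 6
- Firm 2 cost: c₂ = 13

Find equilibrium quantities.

q₁* = 68.33, q₂* = 61.33

Work:
Reaction: q₁ = (204 - 6 - q₂)/2
Reaction: q₂ = (204 - 13 - q₁)/2
Solve simultaneously:
q₁* = (204 - 2×6 + 13)/3 = 68.33
q₂* = (204 - 2×13 + 6)/3 = 61.33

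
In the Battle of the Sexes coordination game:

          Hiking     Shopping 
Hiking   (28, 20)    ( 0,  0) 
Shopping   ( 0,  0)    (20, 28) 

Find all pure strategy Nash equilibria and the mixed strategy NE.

Pure NE: (Hiking, Hiking) and (Shopping, Shopping); Mixed NE: p = 0.5833, q = 0.4167

Work:
Check pure NE:
(Hiking, Hiking): (28, 20) - no unilateral deviation beneficial
(Shopping, Shopping): (20, 28) - no unilateral deviation beneficial
Mixed NE: P1 plays Hiking with p = 0.5833, P2 plays Hiking with q = 0.4167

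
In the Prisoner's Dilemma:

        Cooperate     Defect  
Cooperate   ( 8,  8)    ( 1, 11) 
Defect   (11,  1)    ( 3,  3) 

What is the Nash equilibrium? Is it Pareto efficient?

(Defect, Defect) is NE; not Pareto efficient

Work:
Defect dominates Cooperate for both players:
If P2 cooperates: Defect (11) > Cooperate (8)
If P2 defects: Defect (3) > Cooperate (1)
NE: (Defect, Defect) with payoff (3, 3)
But (Cooperate, Cooperate) = (8, 8) Pareto dominates (3, 3)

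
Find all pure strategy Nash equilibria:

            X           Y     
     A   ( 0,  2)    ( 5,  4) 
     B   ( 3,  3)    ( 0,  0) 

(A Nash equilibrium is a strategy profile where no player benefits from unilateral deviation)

Nash equilibrium: (A, Y), (B, X)

Work:
Best responses:
  P1 vs X: payoffs [0, 3] → best response B (payoff 3)
  P1 vs Y: payoffs [5, 0] → best response A (payoff 5)
  P2 vs A: payoffs [2, 4] → best response Y (payoff 4)
  P2 vs B: payoffs [3, 0] → best response X (payoff 3)
Mutual best responses: (A,Y), (B,X) → Nash equilibria.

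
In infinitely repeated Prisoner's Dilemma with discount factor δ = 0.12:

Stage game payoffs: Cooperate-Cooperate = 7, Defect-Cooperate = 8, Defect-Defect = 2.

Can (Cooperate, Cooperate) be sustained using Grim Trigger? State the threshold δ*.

δ* = 0.1667; since δ = 0.12 < 0.1667, cooperation cannot be sustained

Work:
For Grim Trigger:
Cooperate forever: 7/(1-δ)
Defect then punished: 8 + 2·δ/(1-δ)
Need: 7/(1-δ) ≥ 8 + 2·δ/(1-δ)
Solving: δ ≥ (T-R)/(T-P) = (8-7)/(8-2) = 0.1667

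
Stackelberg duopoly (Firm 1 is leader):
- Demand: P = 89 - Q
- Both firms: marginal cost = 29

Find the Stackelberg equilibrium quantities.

q₁* (leader) = 30.0, q₂* (follower) = 15.0

Work:
Follower's reaction: q₂ = (a - c - q₁)/2
Leader substitutes: π₁ = q₁·(a - q₁ - (a-c-q₁)/2 - c)
FOC: q₁* = (89 - 29)/2 = 30.00
Then: q₂* = (89 - 29 - 30.0)/2 = 15.00
Leader has first-mover advantage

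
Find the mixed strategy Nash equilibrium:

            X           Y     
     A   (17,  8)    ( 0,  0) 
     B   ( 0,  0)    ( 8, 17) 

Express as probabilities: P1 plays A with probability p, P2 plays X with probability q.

p = 0.68, q = 0.32

Work:
Find probabilities that make opponent indifferent:
P2 chooses q to make P1 indifferent between A and B
P1 chooses p to make P2 indifferent between X and Y
Mixed NE: P1 plays (A: 0.68, B: 0.32), P2 plays (X: 0.32, Y: 0.68)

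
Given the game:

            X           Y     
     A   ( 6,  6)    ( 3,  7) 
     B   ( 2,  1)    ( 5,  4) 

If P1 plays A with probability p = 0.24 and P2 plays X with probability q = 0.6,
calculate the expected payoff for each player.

E[P1] = 3.584, E[P2] = 3.208

Work:
E[P1] = p·q·π₁(A,X) + p·(1-q)·π₁(A,Y) + (1-p)·q·π₁(B,X) + (1-p)·(1-q)·π₁(B,Y)
= 0.24·0.6·6 + 0.24·0.4·3 + 0.76·0.6·2 + 0.76·0.4·5
= 3.584

E[P2] = 3.208 (similar calculation)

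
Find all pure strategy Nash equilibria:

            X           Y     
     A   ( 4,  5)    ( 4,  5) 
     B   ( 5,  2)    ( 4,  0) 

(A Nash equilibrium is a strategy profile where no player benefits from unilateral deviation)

Nash equilibrium: (A, Y), (B, X)

Work:
Best responses:
  P1 vs X: payoffs [4, 5] → best response B (payoff 5)
  P1 vs Y: payoffs [4, 4] → best response A/B (payoff 4)
  P2 vs A: payoffs [5, 5] → best response X/Y (payoff 5)
  P2 vs B: payoffs [2, 0] → best response X (payoff 2)
Mutual best responses: (A,Y), (B,X) → Nash equilibria.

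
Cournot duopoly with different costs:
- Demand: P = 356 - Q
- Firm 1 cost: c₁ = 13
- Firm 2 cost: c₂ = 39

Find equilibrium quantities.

q₁* = 123.0, q₂* = 97.0

Work:
Reaction: q₁ = (356 - 13 - q₂)/2
Reaction: q₂ = (356 - 39 - q₁)/2
Solve simultaneously:
q₁* = (356 - 2×13 + 39)/3 = 123.0
q₂* = (356 - 2×39 + 13)/3 = 97.0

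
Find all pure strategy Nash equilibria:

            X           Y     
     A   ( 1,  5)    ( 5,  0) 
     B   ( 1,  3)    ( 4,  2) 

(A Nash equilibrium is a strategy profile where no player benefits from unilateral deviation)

Nash equilibrium: (A, X), (B, X)

Work:
Best responses:
  P1 vs X: payoffs [1, 1] → best response A/B (payoff 1)
  P1 vs Y: payoffs [5, 4] → best response A (payoff 5)
  P2 vs A: payoffs [5, 0] → best response X (payoff 5)
  P2 vs B: payoffs [3, 2] → best response X (payoff 3)
Mutual best responses: (A,X), (B,X) → Nash equilibria.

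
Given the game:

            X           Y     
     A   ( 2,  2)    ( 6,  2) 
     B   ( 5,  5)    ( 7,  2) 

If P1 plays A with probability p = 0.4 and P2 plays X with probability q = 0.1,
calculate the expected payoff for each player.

E[P1] = 6.32, E[P2] = 2.18

Work:
E[P1] = p·q·π₁(A,X) + p·(1-q)·π₁(A,Y) + (1-p)·q·π₁(B,X) + (1-p)·(1-q)·π₁(B,Y)
= 0.4·0.1·2 + 0.4·0.9·6 + 0.6·0.1·5 + 0.6·0.9·7
= 6.32

E[P2] = 2.18 (similar calculation)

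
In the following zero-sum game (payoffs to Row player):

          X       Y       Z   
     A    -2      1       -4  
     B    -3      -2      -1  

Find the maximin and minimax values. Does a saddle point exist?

Maximin = -3, Minimax = -2, Saddle: False

Work:
Row minimums: [-4, -3] → maximin = -3
Column maximums: [-2, 1, -1] → minimax = -2
No saddle point (maximin ≠ minimax). Mixed strategy needed.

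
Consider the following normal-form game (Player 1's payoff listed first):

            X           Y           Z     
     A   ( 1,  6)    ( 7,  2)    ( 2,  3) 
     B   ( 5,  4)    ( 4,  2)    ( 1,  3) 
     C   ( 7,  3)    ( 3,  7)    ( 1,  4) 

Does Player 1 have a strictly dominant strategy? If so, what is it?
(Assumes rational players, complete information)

No strictly dominant strategy exists for Player 1

Work:
A strategy strictly dominates another if it gives a strictly higher payoff against every opponent action. Compare each pair of P1's strategies column-by-column:
  A vs B: [1 vs 5, 7 vs 4, 2 vs 1] → A does not strictly dominate B (column X: 1 ≤ 5)
  A vs C: [1 vs 7, 7 vs 3, 2 vs 1] → A does not strictly dominate C (column X: 1 ≤ 7)
  B vs A: [5 vs 1, 4 vs 7, 1 vs 2] → B does not strictly dominate A (column Y: 4 ≤ 7)
  B vs C: [5 vs 7, 4 vs 3, 1 vs 1] → B does not strictly dominate C (column X: 5 ≤ 7)
  C vs A: [7 vs 1, 3 vs 7, 1 vs 2] → C does not strictly dominate A (column Y: 3 ≤ 7)
  C vs B: [7 vs 5, 3 vs 4, 1 vs 1] → C does not strictly dominate B (column Y: 3 ≤ 4)
No single strategy strictly dominates all others → no strictly dominant strategy.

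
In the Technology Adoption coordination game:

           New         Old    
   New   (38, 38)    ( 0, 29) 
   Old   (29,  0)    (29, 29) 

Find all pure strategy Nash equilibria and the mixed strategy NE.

Pure NE: (New, New) and (Old, Old); Mixed NE: p = 0.7632, q = 0.7632

Work:
Check pure NE:
(New, New): (38, 38) - no unilateral deviation beneficial
(Old, Old): (29, 29) - no unilateral deviation beneficial
Mixed NE: P1 plays New with p = 0.7632, P2 plays New with q = 0.7632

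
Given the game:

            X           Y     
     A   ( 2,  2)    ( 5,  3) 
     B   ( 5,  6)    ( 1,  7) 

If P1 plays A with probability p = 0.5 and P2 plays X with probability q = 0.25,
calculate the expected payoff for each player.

E[P1] = 3.125, E[P2] = 4.75

Work:
E[P1] = p·q·π₁(A,X) + p·(1-q)·π₁(A,Y) + (1-p)·q·π₁(B,X) + (1-p)·(1-q)·π₁(B,Y)
= 0.5·0.25·2 + 0.5·0.75·5 + 0.5·0.25·5 + 0.5·0.75·1
= 3.125

E[P2] = 4.75 (similar calculation)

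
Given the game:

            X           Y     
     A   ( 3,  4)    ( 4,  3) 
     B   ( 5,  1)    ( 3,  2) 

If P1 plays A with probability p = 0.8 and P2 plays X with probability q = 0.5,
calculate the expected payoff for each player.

E[P1] = 3.6, E[P2] = 3.1

Work:
E[P1] = p·q·π₁(A,X) + p·(1-q)·π₁(A,Y) + (1-p)·q·π₁(B,X) + (1-p)·(1-q)·π₁(B,Y)
= 0.8·0.5·3 + 0.8·0.5·4 + 0.2·0.5·5 + 0.2·0.5·3
= 3.6

E[P2] = 3.1 (similar calculation)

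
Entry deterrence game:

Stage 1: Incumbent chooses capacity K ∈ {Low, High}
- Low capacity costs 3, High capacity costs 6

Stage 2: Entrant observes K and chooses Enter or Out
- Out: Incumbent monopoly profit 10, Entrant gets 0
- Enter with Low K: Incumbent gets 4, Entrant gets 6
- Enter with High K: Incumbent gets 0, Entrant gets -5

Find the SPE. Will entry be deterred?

SPE: (High, Enter|Low, Out|High); Entry deterred. Incumbent net profit = 4

Work:
After Low K: Entrant enters (6 > 0)
After High K: Entrant stays out (-5 < 0)
Incumbent: Low → 4−3=1, High → 10−6=4
Incumbent chooses High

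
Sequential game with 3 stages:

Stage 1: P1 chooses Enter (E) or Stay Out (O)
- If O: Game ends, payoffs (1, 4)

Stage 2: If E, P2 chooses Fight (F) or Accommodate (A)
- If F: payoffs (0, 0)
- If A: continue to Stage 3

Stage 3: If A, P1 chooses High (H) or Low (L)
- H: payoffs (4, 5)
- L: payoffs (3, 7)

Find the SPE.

SPE: (E, A, H); Outcome (4, 5)

Work:
Stage 3: P1 chooses H (4 vs 3)
Stage 2: P2: F->0, A->5 (anticipating H). Choose A
Stage 1: P1: O->1, E->4 (anticipating A, H). Choose E
SPE path: E -> A -> H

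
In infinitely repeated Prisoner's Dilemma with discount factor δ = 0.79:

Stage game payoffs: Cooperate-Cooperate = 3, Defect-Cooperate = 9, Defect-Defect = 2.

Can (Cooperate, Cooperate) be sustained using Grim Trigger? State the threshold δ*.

δ* = 0.8571; since δ = 0.79 < 0.8571, cooperation cannot be sustained

Work:
For Grim Trigger:
Cooperate forever: 3/(1-δ)
Defect then punished: 9 + 2·δ/(1-δ)
Need: 3/(1-δ) ≥ 9 + 2·δ/(1-δ)
Solving: δ ≥ (T-R)/(T-P) = (9-3)/(9-2) = 0.8571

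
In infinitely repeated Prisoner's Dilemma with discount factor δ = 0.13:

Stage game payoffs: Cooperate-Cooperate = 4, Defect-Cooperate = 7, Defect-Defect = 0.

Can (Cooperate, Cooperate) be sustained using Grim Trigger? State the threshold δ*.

δ* = 0.4286; since δ = 0.13 < 0.4286, cooperation cannot be sustained

Work:
For Grim Trigger:
Cooperate forever: 4/(1-δ)
Defect then punished: 7 + 0·δ/(1-δ)
Need: 4/(1-δ) ≥ 7 + 0·δ/(1-δ)
Solving: δ ≥ (T-R)/(T-P) = (7-4)/(7-0) = 0.4286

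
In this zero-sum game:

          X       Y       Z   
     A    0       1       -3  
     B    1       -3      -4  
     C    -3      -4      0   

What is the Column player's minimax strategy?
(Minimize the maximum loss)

Column should play Z, value = 0

Work:
Column player minimizes Row's maximum payoff:
Column X: max payoff to Row = 1
Column Y: max payoff to Row = 1
Column Z: max payoff to Row = 0
Minimum is 0, achieved by column Z.
Minimax strategy: Z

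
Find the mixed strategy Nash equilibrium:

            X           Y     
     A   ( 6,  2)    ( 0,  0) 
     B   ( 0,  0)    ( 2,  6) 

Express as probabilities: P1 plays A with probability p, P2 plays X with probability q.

p = 0.75, q = 0.25

Work:
Find probabilities that make opponent indifferent:
P2 chooses q to make P1 indifferent between A and B
P1 chooses p to make P2 indifferent between X and Y
Mixed NE: P1 plays (A: 0.75, B: 0.25), P2 plays (X: 0.25, Y: 0.75)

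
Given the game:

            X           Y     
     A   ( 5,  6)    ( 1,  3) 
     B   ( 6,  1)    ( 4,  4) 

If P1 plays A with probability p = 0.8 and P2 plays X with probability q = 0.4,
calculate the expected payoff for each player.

E[P1] = 3.04, E[P2] = 3.92

Work:
E[P1] = p·q·π₁(A,X) + p·(1-q)·π₁(A,Y) + (1-p)·q·π₁(B,X) + (1-p)·(1-q)·π₁(B,Y)
= 0.8·0.4·5 + 0.8·0.6·1 + 0.2·0.4·6 + 0.2·0.6·4
= 3.04

E[P2] = 3.92 (similar calculation)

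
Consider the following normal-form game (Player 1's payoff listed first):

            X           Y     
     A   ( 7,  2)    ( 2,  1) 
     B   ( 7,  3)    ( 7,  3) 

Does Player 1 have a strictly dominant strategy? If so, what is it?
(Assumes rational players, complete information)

No strictly dominant strategy exists for Player 1

Work:
A strategy strictly dominates another if it gives a strictly higher payoff against every opponent action. Compare each pair of P1's strategies column-by-column:
  A vs B: [7 vs 7, 2 vs 7] → A does not strictly dominate B (column X: 7 ≤ 7)
  B vs A: [7 vs 7, 7 vs 2] → B does not strictly dominate A (column X: 7 ≤ 7)
No single strategy strictly dominates all others → no strictly dominant strategy.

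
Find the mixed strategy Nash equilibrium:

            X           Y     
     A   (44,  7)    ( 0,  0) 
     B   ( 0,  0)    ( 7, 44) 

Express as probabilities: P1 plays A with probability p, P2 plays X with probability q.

p = 0.8627, q = 0.1373

Work:
Find probabilities that make opponent indifferent:
P2 chooses q to make P1 indifferent between A and B
P1 chooses p to make P2 indifferent between X and Y
Mixed NE: P1 plays (A: 0.8627, B: 0.1373), P2 plays (X: 0.1373, Y: 0.8627)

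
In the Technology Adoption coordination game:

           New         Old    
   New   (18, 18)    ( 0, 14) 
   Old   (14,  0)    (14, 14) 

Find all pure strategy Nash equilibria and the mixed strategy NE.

Pure NE: (New, New) and (Old, Old); Mixed NE: p = 0.7778, q = 0.7778

Work:
Check pure NE:
(New, New): (18, 18) - no unilateral deviation beneficial
(Old, Old): (14, 14) - no unilateral deviation beneficial
Mixed NE: P1 plays New with p = 0.7778, P2 plays New with q = 0.7778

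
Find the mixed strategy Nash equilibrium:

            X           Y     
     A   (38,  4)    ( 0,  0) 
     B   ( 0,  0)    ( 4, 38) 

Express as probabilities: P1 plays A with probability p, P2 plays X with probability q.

p = 0.9048, q = 0.0952

Work:
Find probabilities that make opponent indifferent:
P2 chooses q to make P1 indifferent between A and B
P1 chooses p to make P2 indifferent between X and Y
Mixed NE: P1 plays (A: 0.9048, B: 0.0952), P2 plays (X: 0.0952, Y: 0.9048)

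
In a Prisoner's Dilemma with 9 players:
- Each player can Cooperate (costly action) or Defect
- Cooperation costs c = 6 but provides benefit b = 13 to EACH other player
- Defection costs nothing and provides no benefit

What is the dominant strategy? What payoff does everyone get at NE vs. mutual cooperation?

Dominant: Defect; NE payoff = 0; Coop payoff = 98

Work:
Defect dominates (saves cost c = 6, benefit to others is external)
NE: All defect → everyone gets 0
If all cooperate: each receives (8)×13 - 6 = 98
Social dilemma: 98 > 0 but NE gives 0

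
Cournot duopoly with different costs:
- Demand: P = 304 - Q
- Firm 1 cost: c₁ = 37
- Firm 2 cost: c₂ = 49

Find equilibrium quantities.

q₁* = 93.0, q₂* = 81.0

Work:
Reaction: q₁ = (304 - 37 - q₂)/2
Reaction: q₂ = (304 - 49 - q₁)/2
Solve simultaneously:
q₁* = (304 - 2×37 + 49)/3 = 93.0
q₂* = (304 - 2×49 + 37)/3 = 81.0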